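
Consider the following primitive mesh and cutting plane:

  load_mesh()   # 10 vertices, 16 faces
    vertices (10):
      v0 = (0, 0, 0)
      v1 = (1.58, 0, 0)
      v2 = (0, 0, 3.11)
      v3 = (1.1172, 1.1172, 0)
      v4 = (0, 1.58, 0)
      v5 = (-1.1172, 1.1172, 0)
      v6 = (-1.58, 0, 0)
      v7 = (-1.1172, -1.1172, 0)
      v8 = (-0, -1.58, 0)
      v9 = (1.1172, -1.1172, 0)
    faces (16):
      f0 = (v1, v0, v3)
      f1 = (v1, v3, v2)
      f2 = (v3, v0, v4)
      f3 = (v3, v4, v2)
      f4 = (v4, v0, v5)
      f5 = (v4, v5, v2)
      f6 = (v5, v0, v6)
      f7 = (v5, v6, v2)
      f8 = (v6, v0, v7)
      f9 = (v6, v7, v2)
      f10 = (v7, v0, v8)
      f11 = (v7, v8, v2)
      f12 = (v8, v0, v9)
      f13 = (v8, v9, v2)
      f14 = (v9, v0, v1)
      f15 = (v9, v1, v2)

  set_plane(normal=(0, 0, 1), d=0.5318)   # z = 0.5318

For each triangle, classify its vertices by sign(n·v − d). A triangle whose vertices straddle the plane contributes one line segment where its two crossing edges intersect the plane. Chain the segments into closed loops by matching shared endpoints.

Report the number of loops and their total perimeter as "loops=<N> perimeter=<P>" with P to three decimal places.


Straddling triangles (8 of 16):
  (v1,v3,v2) [--+] → (0.926162, 0.926162, 0.5318)–(1.30983, 0, 0.5318)  len=1.0025
  (v3,v4,v2) [--+] → (0, 1.30983, 0.5318)–(0.926162, 0.926162, 0.5318)  len=1.0025
  (v4,v5,v2) [--+] → (-0.926162, 0.926162, 0.5318)–(0, 1.30983, 0.5318)  len=1.0025
  (v5,v6,v2) [--+] → (-1.30983, 0, 0.5318)–(-0.926162, 0.926162, 0.5318)  len=1.0025
  (v6,v7,v2) [--+] → (-0.926162, -0.926162, 0.5318)–(-1.30983, 0, 0.5318)  len=1.0025
  (v7,v8,v2) [--+] → (0, -1.30983, 0.5318)–(-0.926162, -0.926162, 0.5318)  len=1.0025
  (v8,v9,v2) [--+] → (0.926162, -0.926162, 0.5318)–(0, -1.30983, 0.5318)  len=1.0025
  (v9,v1,v2) [--+] → (1.30983, 0, 0.5318)–(0.926162, -0.926162, 0.5318)  len=1.0025

Chained into 1 loop(s):
  loop 1: 8 segments, perimeter = 8.0199
Total perimeter = 8.020

loops=1 perimeter=8.020


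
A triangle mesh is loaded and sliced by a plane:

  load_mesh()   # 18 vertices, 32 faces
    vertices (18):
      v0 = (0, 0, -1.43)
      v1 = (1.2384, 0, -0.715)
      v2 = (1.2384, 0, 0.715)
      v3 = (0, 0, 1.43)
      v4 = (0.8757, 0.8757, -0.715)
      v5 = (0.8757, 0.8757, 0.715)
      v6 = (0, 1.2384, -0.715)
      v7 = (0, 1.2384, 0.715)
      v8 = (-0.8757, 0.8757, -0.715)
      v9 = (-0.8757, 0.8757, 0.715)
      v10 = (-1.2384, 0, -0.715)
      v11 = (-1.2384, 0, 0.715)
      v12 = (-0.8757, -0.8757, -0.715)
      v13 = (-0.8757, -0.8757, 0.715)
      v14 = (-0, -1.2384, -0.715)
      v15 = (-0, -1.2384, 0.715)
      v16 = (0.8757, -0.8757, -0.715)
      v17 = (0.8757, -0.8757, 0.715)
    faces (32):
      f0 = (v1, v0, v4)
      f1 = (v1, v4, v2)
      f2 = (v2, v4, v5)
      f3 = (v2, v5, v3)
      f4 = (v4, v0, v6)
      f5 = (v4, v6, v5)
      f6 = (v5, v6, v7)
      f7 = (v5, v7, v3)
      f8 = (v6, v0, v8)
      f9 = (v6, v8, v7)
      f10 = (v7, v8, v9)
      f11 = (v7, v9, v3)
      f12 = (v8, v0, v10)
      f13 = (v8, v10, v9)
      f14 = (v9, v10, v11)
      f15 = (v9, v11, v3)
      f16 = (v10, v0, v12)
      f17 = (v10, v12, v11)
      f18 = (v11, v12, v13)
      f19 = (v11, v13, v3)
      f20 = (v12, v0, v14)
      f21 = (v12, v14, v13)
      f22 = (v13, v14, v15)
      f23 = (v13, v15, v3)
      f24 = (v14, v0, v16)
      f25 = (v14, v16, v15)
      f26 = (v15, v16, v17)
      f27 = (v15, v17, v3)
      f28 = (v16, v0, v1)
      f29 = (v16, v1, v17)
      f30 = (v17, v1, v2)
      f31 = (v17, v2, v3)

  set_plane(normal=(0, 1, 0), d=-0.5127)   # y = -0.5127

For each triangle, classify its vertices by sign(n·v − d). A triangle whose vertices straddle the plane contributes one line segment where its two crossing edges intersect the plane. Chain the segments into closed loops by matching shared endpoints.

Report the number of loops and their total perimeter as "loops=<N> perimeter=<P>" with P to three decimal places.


loops=1 perimeter=7.340

Straddling triangles (12 of 32):
  (v10,v0,v12) [++-] → (-0.5127, -0.5127, -1.01139)–(-1.02605, -0.5127, -0.715)  len=0.5928
  (v10,v12,v11) [+-+] → (-1.02605, -0.5127, -0.715)–(-1.02605, -0.5127, -0.122229)  len=0.5928
  (v11,v12,v13) [+--] → (-1.02605, -0.5127, -0.122229)–(-1.02605, -0.5127, 0.715)  len=0.8372
  (v11,v13,v3) [+-+] → (-1.02605, -0.5127, 0.715)–(-0.5127, -0.5127, 1.01139)  len=0.5928
  (v12,v0,v14) [-+-] → (-0.5127, -0.5127, -1.01139)–(0, -0.5127, -1.13399)  len=0.5272
  (v13,v15,v3) [--+] → (0, -0.5127, 1.13399)–(-0.5127, -0.5127, 1.01139)  len=0.5272
  (v14,v0,v16) [-+-] → (0, -0.5127, -1.13399)–(0.5127, -0.5127, -1.01139)  len=0.5272
  (v15,v17,v3) [--+] → (0.5127, -0.5127, 1.01139)–(0, -0.5127, 1.13399)  len=0.5272
  (v16,v0,v1) [-++] → (0.5127, -0.5127, -1.01139)–(1.02605, -0.5127, -0.715)  len=0.5928
  (v16,v1,v17) [-+-] → (1.02605, -0.5127, -0.715)–(1.02605, -0.5127, 0.122229)  len=0.8372
  (v17,v1,v2) [-++] → (1.02605, -0.5127, 0.122229)–(1.02605, -0.5127, 0.715)  len=0.5928
  (v17,v2,v3) [-++] → (1.02605, -0.5127, 0.715)–(0.5127, -0.5127, 1.01139)  len=0.5928

Chained into 1 loop(s):
  loop 1: 12 segments, perimeter = 7.3397
Total perimeter = 7.340


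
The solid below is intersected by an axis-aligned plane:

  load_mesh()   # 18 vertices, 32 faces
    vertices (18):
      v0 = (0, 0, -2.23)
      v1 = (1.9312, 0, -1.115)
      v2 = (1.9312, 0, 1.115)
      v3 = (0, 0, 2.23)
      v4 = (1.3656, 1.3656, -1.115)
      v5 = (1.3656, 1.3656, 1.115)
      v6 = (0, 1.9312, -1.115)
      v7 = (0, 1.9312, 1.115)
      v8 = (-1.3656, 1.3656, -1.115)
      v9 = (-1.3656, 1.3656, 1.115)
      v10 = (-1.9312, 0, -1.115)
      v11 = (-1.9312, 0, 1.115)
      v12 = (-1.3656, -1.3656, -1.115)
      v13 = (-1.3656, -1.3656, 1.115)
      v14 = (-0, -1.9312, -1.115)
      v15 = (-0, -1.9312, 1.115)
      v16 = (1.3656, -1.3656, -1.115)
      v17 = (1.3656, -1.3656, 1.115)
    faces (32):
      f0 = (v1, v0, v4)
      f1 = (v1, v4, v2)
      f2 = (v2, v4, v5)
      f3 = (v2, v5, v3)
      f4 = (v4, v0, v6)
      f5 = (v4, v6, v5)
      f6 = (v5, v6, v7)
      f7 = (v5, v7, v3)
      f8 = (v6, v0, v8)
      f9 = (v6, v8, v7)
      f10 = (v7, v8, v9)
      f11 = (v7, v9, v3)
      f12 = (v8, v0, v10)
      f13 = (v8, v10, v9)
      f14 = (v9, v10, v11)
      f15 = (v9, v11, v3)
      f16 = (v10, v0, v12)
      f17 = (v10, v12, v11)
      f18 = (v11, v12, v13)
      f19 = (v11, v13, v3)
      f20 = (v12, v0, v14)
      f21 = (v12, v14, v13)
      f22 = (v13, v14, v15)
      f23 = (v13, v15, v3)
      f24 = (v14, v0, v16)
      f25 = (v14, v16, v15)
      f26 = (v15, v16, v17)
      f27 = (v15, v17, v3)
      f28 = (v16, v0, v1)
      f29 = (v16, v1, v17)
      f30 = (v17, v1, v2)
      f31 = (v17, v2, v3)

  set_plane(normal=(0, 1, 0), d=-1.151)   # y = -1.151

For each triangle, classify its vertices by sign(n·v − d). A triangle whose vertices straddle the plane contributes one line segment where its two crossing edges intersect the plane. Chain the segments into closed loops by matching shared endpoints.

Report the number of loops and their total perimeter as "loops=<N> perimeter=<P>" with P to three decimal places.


loops=1 perimeter=10.596

Straddling triangles (12 of 32):
  (v10,v0,v12) [++-] → (-1.151, -1.151, -1.29022)–(-1.45448, -1.151, -1.115)  len=0.3504
  (v10,v12,v11) [+-+] → (-1.45448, -1.151, -1.115)–(-1.45448, -1.151, -0.764562)  len=0.3504
  (v11,v12,v13) [+--] → (-1.45448, -1.151, -0.764562)–(-1.45448, -1.151, 1.115)  len=1.8796
  (v11,v13,v3) [+-+] → (-1.45448, -1.151, 1.115)–(-1.151, -1.151, 1.29022)  len=0.3504
  (v12,v0,v14) [-+-] → (-1.151, -1.151, -1.29022)–(0, -1.151, -1.56546)  len=1.1835
  (v13,v15,v3) [--+] → (0, -1.151, 1.56546)–(-1.151, -1.151, 1.29022)  len=1.1835
  (v14,v0,v16) [-+-] → (0, -1.151, -1.56546)–(1.151, -1.151, -1.29022)  len=1.1835
  (v15,v17,v3) [--+] → (1.151, -1.151, 1.29022)–(0, -1.151, 1.56546)  len=1.1835
  (v16,v0,v1) [-++] → (1.151, -1.151, -1.29022)–(1.45448, -1.151, -1.115)  len=0.3504
  (v16,v1,v17) [-+-] → (1.45448, -1.151, -1.115)–(1.45448, -1.151, 0.764562)  len=1.8796
  (v17,v1,v2) [-++] → (1.45448, -1.151, 0.764562)–(1.45448, -1.151, 1.115)  len=0.3504
  (v17,v2,v3) [-++] → (1.45448, -1.151, 1.115)–(1.151, -1.151, 1.29022)  len=0.3504

Chained into 1 loop(s):
  loop 1: 12 segments, perimeter = 10.5955
Total perimeter = 10.596


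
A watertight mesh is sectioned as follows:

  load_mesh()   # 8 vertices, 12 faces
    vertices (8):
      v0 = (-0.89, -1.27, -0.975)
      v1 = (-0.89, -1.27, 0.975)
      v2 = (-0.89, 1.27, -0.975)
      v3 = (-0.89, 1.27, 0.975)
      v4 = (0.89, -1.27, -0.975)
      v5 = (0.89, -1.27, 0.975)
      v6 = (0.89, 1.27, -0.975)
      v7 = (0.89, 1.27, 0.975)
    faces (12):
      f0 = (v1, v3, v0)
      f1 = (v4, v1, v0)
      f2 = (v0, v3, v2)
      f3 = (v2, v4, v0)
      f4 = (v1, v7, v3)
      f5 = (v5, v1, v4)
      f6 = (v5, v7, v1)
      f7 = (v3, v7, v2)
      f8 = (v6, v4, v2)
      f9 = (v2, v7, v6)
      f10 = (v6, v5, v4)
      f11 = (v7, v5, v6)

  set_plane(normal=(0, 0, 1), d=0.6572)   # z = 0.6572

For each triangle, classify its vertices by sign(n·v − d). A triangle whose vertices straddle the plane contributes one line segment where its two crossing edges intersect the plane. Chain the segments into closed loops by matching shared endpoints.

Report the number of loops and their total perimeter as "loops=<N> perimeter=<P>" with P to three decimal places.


loops=1 perimeter=8.640

Straddling triangles (8 of 12):
  (v1,v3,v0) [++-] → (-0.89, 0.856045, 0.6572)–(-0.89, -1.27, 0.6572)  len=2.1260
  (v4,v1,v0) [-+-] → (-0.599906, -1.27, 0.6572)–(-0.89, -1.27, 0.6572)  len=0.2901
  (v0,v3,v2) [-+-] → (-0.89, 0.856045, 0.6572)–(-0.89, 1.27, 0.6572)  len=0.4140
  (v5,v1,v4) [++-] → (-0.599906, -1.27, 0.6572)–(0.89, -1.27, 0.6572)  len=1.4899
  (v3,v7,v2) [++-] → (0.599906, 1.27, 0.6572)–(-0.89, 1.27, 0.6572)  len=1.4899
  (v2,v7,v6) [-+-] → (0.599906, 1.27, 0.6572)–(0.89, 1.27, 0.6572)  len=0.2901
  (v6,v5,v4) [-+-] → (0.89, -0.856045, 0.6572)–(0.89, -1.27, 0.6572)  len=0.4140
  (v7,v5,v6) [++-] → (0.89, -0.856045, 0.6572)–(0.89, 1.27, 0.6572)  len=2.1260

Chained into 1 loop(s):
  loop 1: 8 segments, perimeter = 8.6400
Total perimeter = 8.640


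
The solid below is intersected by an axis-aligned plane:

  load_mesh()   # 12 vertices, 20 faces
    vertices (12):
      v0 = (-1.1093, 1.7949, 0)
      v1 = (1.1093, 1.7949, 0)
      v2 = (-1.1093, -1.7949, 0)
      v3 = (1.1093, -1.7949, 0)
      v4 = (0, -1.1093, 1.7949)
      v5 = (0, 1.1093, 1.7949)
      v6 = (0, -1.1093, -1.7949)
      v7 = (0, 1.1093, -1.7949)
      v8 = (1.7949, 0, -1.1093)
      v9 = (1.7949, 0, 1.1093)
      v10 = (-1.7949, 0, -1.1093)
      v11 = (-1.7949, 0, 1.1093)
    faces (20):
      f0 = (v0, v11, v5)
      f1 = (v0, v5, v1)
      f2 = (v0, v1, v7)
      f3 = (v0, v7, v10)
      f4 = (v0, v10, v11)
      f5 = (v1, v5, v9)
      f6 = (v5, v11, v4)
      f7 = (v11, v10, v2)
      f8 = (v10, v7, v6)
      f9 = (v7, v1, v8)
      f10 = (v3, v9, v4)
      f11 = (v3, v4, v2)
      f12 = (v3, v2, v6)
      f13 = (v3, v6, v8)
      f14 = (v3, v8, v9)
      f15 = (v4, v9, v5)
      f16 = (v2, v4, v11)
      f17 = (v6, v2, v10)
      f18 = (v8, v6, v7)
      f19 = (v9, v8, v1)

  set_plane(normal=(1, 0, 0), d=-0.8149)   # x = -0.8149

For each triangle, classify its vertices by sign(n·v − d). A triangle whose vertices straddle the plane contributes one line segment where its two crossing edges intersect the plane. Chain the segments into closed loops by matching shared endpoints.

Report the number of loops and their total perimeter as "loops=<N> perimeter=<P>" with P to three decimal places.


loops=1 perimeter=10.160

Straddling triangles (10 of 20):
  (v0,v11,v5) [--+] → (-0.8149, 0.605668, 1.48363)–(-0.8149, 1.61295, 0.476353)  len=1.4245
  (v0,v5,v1) [-++] → (-0.8149, 1.61295, 0.476353)–(-0.8149, 1.7949, 0)  len=0.5099
  (v0,v1,v7) [-++] → (-0.8149, 1.7949, 0)–(-0.8149, 1.61295, -0.476353)  len=0.5099
  (v0,v7,v10) [-+-] → (-0.8149, 1.61295, -0.476353)–(-0.8149, 0.605668, -1.48363)  len=1.4245
  (v5,v11,v4) [+-+] → (-0.8149, 0.605668, 1.48363)–(-0.8149, -0.605668, 1.48363)  len=1.2113
  (v10,v7,v6) [-++] → (-0.8149, 0.605668, -1.48363)–(-0.8149, -0.605668, -1.48363)  len=1.2113
  (v3,v4,v2) [++-] → (-0.8149, -1.61295, 0.476353)–(-0.8149, -1.7949, 0)  len=0.5099
  (v3,v2,v6) [+-+] → (-0.8149, -1.7949, 0)–(-0.8149, -1.61295, -0.476353)  len=0.5099
  (v2,v4,v11) [-+-] → (-0.8149, -1.61295, 0.476353)–(-0.8149, -0.605668, 1.48363)  len=1.4245
  (v6,v2,v10) [+--] → (-0.8149, -1.61295, -0.476353)–(-0.8149, -0.605668, -1.48363)  len=1.4245

Chained into 1 loop(s):
  loop 1: 10 segments, perimeter = 10.1604
Total perimeter = 10.160


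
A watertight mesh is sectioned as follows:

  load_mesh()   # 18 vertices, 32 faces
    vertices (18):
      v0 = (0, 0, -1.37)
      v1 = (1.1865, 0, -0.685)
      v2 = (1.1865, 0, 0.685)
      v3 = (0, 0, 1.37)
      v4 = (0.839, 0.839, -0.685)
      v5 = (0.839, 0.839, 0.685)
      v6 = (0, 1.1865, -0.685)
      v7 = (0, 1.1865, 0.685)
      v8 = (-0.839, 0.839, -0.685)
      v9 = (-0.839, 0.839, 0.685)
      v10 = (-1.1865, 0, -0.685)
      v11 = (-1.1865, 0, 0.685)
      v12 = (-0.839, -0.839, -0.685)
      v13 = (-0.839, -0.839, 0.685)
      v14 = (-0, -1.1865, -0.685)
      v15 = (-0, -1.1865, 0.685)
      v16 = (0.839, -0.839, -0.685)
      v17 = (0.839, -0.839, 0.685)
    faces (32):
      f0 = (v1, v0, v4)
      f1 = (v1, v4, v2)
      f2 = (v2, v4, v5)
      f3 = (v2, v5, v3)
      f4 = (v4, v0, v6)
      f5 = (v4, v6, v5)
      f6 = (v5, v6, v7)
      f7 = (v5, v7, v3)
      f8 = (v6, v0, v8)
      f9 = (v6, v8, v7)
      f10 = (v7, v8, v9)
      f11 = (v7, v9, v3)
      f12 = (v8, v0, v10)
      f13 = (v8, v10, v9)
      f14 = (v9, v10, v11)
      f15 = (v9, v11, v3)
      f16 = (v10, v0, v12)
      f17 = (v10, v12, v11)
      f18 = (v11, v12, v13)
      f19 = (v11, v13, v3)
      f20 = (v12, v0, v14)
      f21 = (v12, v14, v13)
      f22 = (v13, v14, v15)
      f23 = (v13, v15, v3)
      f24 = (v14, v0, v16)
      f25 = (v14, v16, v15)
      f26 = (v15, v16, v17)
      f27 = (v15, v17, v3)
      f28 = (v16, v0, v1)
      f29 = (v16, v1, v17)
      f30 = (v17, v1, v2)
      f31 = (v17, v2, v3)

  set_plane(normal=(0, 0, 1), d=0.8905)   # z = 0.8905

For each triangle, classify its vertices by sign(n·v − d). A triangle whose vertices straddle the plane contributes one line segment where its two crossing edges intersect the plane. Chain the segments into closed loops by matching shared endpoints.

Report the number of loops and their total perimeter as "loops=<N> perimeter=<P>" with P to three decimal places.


loops=1 perimeter=5.085

Straddling triangles (8 of 32):
  (v2,v5,v3) [--+] → (0.5873, 0.5873, 0.8905)–(0.83055, 0, 0.8905)  len=0.6357
  (v5,v7,v3) [--+] → (0, 0.83055, 0.8905)–(0.5873, 0.5873, 0.8905)  len=0.6357
  (v7,v9,v3) [--+] → (-0.5873, 0.5873, 0.8905)–(0, 0.83055, 0.8905)  len=0.6357
  (v9,v11,v3) [--+] → (-0.83055, 0, 0.8905)–(-0.5873, 0.5873, 0.8905)  len=0.6357
  (v11,v13,v3) [--+] → (-0.5873, -0.5873, 0.8905)–(-0.83055, 0, 0.8905)  len=0.6357
  (v13,v15,v3) [--+] → (0, -0.83055, 0.8905)–(-0.5873, -0.5873, 0.8905)  len=0.6357
  (v15,v17,v3) [--+] → (0.5873, -0.5873, 0.8905)–(0, -0.83055, 0.8905)  len=0.6357
  (v17,v2,v3) [--+] → (0.83055, 0, 0.8905)–(0.5873, -0.5873, 0.8905)  len=0.6357

Chained into 1 loop(s):
  loop 1: 8 segments, perimeter = 5.0855
Total perimeter = 5.085


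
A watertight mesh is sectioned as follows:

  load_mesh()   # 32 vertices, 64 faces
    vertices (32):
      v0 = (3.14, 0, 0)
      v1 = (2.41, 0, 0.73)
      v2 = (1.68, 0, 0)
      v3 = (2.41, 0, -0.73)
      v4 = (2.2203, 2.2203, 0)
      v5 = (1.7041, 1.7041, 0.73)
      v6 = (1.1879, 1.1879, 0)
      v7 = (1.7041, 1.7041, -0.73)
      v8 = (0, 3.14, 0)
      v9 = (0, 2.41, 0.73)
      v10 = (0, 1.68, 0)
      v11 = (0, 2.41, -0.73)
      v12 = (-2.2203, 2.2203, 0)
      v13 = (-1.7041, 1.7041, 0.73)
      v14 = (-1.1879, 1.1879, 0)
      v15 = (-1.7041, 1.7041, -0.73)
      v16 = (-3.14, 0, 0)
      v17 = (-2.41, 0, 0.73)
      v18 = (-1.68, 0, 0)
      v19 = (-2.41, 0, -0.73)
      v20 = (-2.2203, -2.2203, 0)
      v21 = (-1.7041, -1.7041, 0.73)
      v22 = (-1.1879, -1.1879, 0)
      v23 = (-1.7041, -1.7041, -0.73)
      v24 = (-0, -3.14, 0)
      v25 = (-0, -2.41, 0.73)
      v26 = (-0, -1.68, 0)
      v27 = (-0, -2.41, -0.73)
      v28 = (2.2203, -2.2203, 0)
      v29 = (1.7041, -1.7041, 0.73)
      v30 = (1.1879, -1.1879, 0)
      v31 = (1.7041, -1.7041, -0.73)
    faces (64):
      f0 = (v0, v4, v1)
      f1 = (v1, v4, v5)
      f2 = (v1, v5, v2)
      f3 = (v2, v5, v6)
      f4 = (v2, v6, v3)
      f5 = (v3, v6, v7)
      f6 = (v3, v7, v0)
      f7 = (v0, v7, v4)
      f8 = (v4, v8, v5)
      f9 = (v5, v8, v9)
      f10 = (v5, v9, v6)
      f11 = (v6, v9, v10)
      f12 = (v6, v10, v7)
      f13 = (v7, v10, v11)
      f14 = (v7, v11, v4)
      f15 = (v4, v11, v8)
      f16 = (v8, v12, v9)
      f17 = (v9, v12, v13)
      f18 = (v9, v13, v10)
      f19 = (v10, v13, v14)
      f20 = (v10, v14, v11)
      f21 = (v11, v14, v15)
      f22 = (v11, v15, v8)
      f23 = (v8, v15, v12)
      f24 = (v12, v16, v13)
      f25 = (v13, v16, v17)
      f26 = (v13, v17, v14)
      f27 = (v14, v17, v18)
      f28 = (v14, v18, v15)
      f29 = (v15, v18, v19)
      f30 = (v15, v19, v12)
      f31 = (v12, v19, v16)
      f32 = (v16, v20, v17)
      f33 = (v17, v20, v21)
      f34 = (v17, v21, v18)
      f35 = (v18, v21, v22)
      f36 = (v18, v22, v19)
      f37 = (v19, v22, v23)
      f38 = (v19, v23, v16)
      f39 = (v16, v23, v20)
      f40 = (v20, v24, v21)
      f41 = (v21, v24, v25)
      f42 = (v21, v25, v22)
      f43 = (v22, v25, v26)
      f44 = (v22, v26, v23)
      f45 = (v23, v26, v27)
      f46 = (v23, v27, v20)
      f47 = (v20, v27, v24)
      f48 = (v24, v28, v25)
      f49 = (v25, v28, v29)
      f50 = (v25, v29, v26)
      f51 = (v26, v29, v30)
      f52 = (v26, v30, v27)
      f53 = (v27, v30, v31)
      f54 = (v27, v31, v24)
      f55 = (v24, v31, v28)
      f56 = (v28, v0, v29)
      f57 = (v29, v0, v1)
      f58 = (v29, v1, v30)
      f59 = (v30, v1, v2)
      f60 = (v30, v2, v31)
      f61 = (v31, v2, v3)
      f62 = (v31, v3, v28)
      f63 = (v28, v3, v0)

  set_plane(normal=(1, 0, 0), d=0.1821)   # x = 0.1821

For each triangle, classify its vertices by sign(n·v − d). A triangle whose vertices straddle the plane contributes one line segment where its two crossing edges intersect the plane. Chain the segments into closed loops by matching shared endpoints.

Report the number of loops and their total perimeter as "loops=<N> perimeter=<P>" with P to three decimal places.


loops=2 perimeter=8.259

Straddling triangles (16 of 64):
  (v4,v8,v5) [+-+] → (0.1821, 3.06457, 0)–(0.1821, 2.98656, 0.0780077)  len=0.1103
  (v5,v8,v9) [+--] → (0.1821, 2.98656, 0.0780077)–(0.1821, 2.33457, 0.73)  len=0.9221
  (v5,v9,v6) [+-+] → (0.1821, 2.33457, 0.73)–(0.1821, 2.22266, 0.618094)  len=0.1583
  (v6,v9,v10) [+--] → (0.1821, 2.22266, 0.618094)–(0.1821, 1.60456, 0)  len=0.8741
  (v6,v10,v7) [+-+] → (0.1821, 1.60456, 0)–(0.1821, 1.68258, -0.0780077)  len=0.1103
  (v7,v10,v11) [+--] → (0.1821, 1.68258, -0.0780077)–(0.1821, 2.33457, -0.73)  len=0.9221
  (v7,v11,v4) [+-+] → (0.1821, 2.33457, -0.73)–(0.1821, 2.39444, -0.670128)  len=0.0847
  (v4,v11,v8) [+--] → (0.1821, 2.39444, -0.670128)–(0.1821, 3.06457, 0)  len=0.9477
  (v24,v28,v25) [-+-] → (0.1821, -3.06457, 0)–(0.1821, -2.39444, 0.670128)  len=0.9477
  (v25,v28,v29) [-++] → (0.1821, -2.39444, 0.670128)–(0.1821, -2.33457, 0.73)  len=0.0847
  (v25,v29,v26) [-+-] → (0.1821, -2.33457, 0.73)–(0.1821, -1.68258, 0.0780077)  len=0.9221
  (v26,v29,v30) [-++] → (0.1821, -1.68258, 0.0780077)–(0.1821, -1.60456, 0)  len=0.1103
  (v26,v30,v27) [-+-] → (0.1821, -1.60456, 0)–(0.1821, -2.22266, -0.618094)  len=0.8741
  (v27,v30,v31) [-++] → (0.1821, -2.22266, -0.618094)–(0.1821, -2.33457, -0.73)  len=0.1583
  (v27,v31,v24) [-+-] → (0.1821, -2.33457, -0.73)–(0.1821, -2.98656, -0.0780077)  len=0.9221
  (v24,v31,v28) [-++] → (0.1821, -2.98656, -0.0780077)–(0.1821, -3.06457, 0)  len=0.1103

Chained into 2 loop(s):
  loop 1: 8 segments, perimeter = 4.1295
  loop 2: 8 segments, perimeter = 4.1295
Total perimeter = 8.259


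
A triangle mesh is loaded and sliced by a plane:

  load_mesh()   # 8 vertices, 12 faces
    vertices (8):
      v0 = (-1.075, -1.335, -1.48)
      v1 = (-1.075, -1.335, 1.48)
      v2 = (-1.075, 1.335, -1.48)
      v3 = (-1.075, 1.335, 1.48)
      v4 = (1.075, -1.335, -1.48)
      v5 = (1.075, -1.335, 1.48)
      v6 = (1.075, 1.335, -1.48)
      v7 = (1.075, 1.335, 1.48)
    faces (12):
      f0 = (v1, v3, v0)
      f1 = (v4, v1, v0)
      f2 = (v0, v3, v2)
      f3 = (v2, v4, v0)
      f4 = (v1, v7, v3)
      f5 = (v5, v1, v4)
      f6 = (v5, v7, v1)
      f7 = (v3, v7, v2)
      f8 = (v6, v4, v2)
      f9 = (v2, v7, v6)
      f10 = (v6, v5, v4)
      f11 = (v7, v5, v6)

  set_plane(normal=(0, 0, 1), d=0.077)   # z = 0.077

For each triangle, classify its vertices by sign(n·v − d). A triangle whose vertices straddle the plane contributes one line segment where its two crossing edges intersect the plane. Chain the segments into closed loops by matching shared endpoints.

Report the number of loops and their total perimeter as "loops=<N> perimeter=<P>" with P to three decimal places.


loops=1 perimeter=9.640

Straddling triangles (8 of 12):
  (v1,v3,v0) [++-] → (-1.075, 0.0694561, 0.077)–(-1.075, -1.335, 0.077)  len=1.4045
  (v4,v1,v0) [-+-] → (-0.0559291, -1.335, 0.077)–(-1.075, -1.335, 0.077)  len=1.0191
  (v0,v3,v2) [-+-] → (-1.075, 0.0694561, 0.077)–(-1.075, 1.335, 0.077)  len=1.2655
  (v5,v1,v4) [++-] → (-0.0559291, -1.335, 0.077)–(1.075, -1.335, 0.077)  len=1.1309
  (v3,v7,v2) [++-] → (0.0559291, 1.335, 0.077)–(-1.075, 1.335, 0.077)  len=1.1309
  (v2,v7,v6) [-+-] → (0.0559291, 1.335, 0.077)–(1.075, 1.335, 0.077)  len=1.0191
  (v6,v5,v4) [-+-] → (1.075, -0.0694561, 0.077)–(1.075, -1.335, 0.077)  len=1.2655
  (v7,v5,v6) [++-] → (1.075, -0.0694561, 0.077)–(1.075, 1.335, 0.077)  len=1.4045

Chained into 1 loop(s):
  loop 1: 8 segments, perimeter = 9.6400
Total perimeter = 9.640


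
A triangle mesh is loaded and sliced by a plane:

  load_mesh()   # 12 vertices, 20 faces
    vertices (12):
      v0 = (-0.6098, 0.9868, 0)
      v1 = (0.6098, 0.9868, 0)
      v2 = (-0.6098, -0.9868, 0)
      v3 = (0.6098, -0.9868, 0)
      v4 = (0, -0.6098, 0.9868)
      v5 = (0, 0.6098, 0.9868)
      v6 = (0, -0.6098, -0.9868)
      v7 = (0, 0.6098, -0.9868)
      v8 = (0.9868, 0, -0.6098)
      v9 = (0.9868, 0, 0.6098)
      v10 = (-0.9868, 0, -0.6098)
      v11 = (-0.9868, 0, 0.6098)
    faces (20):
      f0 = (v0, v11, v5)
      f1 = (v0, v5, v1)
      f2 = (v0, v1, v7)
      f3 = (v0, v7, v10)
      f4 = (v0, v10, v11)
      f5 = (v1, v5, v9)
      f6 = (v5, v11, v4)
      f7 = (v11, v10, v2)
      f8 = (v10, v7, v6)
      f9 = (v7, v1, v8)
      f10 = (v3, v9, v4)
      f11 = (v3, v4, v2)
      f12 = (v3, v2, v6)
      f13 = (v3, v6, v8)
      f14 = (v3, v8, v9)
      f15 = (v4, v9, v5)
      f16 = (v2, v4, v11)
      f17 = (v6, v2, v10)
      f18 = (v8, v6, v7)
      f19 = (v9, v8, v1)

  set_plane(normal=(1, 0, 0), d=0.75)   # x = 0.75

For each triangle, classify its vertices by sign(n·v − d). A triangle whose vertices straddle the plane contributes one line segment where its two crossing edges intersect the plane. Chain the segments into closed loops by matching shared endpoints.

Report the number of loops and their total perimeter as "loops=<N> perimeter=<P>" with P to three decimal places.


Straddling triangles (8 of 20):
  (v1,v5,v9) [--+] → (0.75, 0.146332, 0.700268)–(0.75, 0.619826, 0.226774)  len=0.6696
  (v7,v1,v8) [--+] → (0.75, 0.619826, -0.226774)–(0.75, 0.146332, -0.700268)  len=0.6696
  (v3,v9,v4) [-+-] → (0.75, -0.619826, 0.226774)–(0.75, -0.146332, 0.700268)  len=0.6696
  (v3,v6,v8) [--+] → (0.75, -0.146332, -0.700268)–(0.75, -0.619826, -0.226774)  len=0.6696
  (v3,v8,v9) [-++] → (0.75, -0.619826, -0.226774)–(0.75, -0.619826, 0.226774)  len=0.4535
  (v4,v9,v5) [-+-] → (0.75, -0.146332, 0.700268)–(0.75, 0.146332, 0.700268)  len=0.2927
  (v8,v6,v7) [+--] → (0.75, -0.146332, -0.700268)–(0.75, 0.146332, -0.700268)  len=0.2927
  (v9,v8,v1) [++-] → (0.75, 0.619826, -0.226774)–(0.75, 0.619826, 0.226774)  len=0.4535

Chained into 1 loop(s):
  loop 1: 8 segments, perimeter = 4.1709
Total perimeter = 4.171

loops=1 perimeter=4.171


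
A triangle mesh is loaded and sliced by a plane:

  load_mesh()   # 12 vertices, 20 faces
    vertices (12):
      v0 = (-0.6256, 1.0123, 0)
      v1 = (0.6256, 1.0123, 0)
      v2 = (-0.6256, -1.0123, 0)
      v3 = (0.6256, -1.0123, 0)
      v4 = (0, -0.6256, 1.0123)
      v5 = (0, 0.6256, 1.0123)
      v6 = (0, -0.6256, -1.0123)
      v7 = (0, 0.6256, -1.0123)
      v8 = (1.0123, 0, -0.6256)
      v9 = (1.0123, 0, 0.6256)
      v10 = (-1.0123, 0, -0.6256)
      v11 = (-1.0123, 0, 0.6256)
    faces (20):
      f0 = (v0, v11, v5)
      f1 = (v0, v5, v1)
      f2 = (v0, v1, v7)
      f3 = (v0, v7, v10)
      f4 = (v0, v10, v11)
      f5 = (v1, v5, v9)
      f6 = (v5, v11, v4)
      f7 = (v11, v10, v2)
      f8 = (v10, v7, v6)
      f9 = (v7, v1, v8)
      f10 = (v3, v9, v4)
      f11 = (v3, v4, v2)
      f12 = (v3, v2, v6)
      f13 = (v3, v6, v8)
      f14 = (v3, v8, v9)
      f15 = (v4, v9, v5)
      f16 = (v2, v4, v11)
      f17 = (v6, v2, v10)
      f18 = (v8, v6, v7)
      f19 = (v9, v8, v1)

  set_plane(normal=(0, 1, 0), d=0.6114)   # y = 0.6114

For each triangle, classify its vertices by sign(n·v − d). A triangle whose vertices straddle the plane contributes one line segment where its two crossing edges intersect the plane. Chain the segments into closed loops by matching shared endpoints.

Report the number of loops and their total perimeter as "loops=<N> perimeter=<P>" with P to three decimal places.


loops=1 perimeter=5.365

Straddling triangles (10 of 20):
  (v0,v11,v5) [+-+] → (-0.778744, 0.6114, 0.247756)–(-0.0229774, 0.6114, 1.00352)  len=1.0688
  (v0,v7,v10) [++-] → (-0.0229774, 0.6114, -1.00352)–(-0.778744, 0.6114, -0.247756)  len=1.0688
  (v0,v10,v11) [+--] → (-0.778744, 0.6114, -0.247756)–(-0.778744, 0.6114, 0.247756)  len=0.4955
  (v1,v5,v9) [++-] → (0.0229774, 0.6114, 1.00352)–(0.778744, 0.6114, 0.247756)  len=1.0688
  (v5,v11,v4) [+--] → (-0.0229774, 0.6114, 1.00352)–(0, 0.6114, 1.0123)  len=0.0246
  (v10,v7,v6) [-+-] → (-0.0229774, 0.6114, -1.00352)–(0, 0.6114, -1.0123)  len=0.0246
  (v7,v1,v8) [++-] → (0.778744, 0.6114, -0.247756)–(0.0229774, 0.6114, -1.00352)  len=1.0688
  (v4,v9,v5) [--+] → (0.0229774, 0.6114, 1.00352)–(0, 0.6114, 1.0123)  len=0.0246
  (v8,v6,v7) [--+] → (0, 0.6114, -1.0123)–(0.0229774, 0.6114, -1.00352)  len=0.0246
  (v9,v8,v1) [--+] → (0.778744, 0.6114, -0.247756)–(0.778744, 0.6114, 0.247756)  len=0.4955

Chained into 1 loop(s):
  loop 1: 10 segments, perimeter = 5.3647
Total perimeter = 5.365


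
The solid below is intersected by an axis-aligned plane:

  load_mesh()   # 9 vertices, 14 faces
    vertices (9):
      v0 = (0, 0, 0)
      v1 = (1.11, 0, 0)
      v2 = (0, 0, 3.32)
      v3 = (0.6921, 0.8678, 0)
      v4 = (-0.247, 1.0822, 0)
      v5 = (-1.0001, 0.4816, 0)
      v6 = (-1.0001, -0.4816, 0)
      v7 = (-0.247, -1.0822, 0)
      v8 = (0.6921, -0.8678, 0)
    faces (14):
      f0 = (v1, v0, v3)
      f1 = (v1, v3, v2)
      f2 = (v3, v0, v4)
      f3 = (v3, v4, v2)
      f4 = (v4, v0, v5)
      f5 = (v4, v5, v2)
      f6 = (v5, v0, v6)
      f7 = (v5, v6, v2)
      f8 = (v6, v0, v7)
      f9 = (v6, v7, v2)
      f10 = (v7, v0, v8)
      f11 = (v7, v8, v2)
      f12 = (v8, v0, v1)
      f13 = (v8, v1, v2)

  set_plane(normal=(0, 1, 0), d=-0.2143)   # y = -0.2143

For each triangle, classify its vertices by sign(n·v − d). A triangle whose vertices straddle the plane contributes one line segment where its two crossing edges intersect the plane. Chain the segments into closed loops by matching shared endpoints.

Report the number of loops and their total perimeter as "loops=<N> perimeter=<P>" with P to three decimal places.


loops=1 perimeter=7.751

Straddling triangles (8 of 14):
  (v5,v0,v6) [++-] → (-0.44502, -0.2143, 0)–(-1.0001, -0.2143, 0)  len=0.5551
  (v5,v6,v2) [+-+] → (-1.0001, -0.2143, 0)–(-0.44502, -0.2143, 1.84268)  len=1.9245
  (v6,v0,v7) [-+-] → (-0.44502, -0.2143, 0)–(-0.0489116, -0.2143, 0)  len=0.3961
  (v6,v7,v2) [--+] → (-0.0489116, -0.2143, 2.66257)–(-0.44502, -0.2143, 1.84268)  len=0.9106
  (v7,v0,v8) [-+-] → (-0.0489116, -0.2143, 0)–(0.170912, -0.2143, 0)  len=0.2198
  (v7,v8,v2) [--+] → (0.170912, -0.2143, 2.50014)–(-0.0489116, -0.2143, 2.66257)  len=0.2733
  (v8,v0,v1) [-++] → (0.170912, -0.2143, 0)–(1.0068, -0.2143, 0)  len=0.8359
  (v8,v1,v2) [-++] → (1.0068, -0.2143, 0)–(0.170912, -0.2143, 2.50014)  len=2.6362

Chained into 1 loop(s):
  loop 1: 8 segments, perimeter = 7.7514
Total perimeter = 7.751


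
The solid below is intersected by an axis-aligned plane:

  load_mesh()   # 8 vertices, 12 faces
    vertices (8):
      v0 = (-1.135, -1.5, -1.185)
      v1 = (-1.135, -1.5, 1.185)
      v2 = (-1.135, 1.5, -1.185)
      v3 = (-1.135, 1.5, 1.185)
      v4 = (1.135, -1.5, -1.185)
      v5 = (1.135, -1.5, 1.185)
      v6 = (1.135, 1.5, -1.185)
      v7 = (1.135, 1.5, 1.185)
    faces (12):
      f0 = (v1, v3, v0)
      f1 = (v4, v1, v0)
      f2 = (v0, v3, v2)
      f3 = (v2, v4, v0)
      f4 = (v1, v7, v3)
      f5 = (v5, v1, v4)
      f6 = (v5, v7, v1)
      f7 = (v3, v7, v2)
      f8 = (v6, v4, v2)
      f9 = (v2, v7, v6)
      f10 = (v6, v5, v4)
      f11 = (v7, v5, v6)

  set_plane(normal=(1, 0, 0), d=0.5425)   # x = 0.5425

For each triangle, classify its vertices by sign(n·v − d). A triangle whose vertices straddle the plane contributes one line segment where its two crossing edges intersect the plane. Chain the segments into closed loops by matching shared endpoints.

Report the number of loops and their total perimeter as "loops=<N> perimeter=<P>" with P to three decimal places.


loops=1 perimeter=10.740

Straddling triangles (8 of 12):
  (v4,v1,v0) [+--] → (0.5425, -1.5, -0.566399)–(0.5425, -1.5, -1.185)  len=0.6186
  (v2,v4,v0) [-+-] → (0.5425, -0.71696, -1.185)–(0.5425, -1.5, -1.185)  len=0.7830
  (v1,v7,v3) [-+-] → (0.5425, 0.71696, 1.185)–(0.5425, 1.5, 1.185)  len=0.7830
  (v5,v1,v4) [+-+] → (0.5425, -1.5, 1.185)–(0.5425, -1.5, -0.566399)  len=1.7514
  (v5,v7,v1) [++-] → (0.5425, 0.71696, 1.185)–(0.5425, -1.5, 1.185)  len=2.2170
  (v3,v7,v2) [-+-] → (0.5425, 1.5, 1.185)–(0.5425, 1.5, 0.566399)  len=0.6186
  (v6,v4,v2) [++-] → (0.5425, -0.71696, -1.185)–(0.5425, 1.5, -1.185)  len=2.2170
  (v2,v7,v6) [-++] → (0.5425, 1.5, 0.566399)–(0.5425, 1.5, -1.185)  len=1.7514

Chained into 1 loop(s):
  loop 1: 8 segments, perimeter = 10.7400
Total perimeter = 10.740


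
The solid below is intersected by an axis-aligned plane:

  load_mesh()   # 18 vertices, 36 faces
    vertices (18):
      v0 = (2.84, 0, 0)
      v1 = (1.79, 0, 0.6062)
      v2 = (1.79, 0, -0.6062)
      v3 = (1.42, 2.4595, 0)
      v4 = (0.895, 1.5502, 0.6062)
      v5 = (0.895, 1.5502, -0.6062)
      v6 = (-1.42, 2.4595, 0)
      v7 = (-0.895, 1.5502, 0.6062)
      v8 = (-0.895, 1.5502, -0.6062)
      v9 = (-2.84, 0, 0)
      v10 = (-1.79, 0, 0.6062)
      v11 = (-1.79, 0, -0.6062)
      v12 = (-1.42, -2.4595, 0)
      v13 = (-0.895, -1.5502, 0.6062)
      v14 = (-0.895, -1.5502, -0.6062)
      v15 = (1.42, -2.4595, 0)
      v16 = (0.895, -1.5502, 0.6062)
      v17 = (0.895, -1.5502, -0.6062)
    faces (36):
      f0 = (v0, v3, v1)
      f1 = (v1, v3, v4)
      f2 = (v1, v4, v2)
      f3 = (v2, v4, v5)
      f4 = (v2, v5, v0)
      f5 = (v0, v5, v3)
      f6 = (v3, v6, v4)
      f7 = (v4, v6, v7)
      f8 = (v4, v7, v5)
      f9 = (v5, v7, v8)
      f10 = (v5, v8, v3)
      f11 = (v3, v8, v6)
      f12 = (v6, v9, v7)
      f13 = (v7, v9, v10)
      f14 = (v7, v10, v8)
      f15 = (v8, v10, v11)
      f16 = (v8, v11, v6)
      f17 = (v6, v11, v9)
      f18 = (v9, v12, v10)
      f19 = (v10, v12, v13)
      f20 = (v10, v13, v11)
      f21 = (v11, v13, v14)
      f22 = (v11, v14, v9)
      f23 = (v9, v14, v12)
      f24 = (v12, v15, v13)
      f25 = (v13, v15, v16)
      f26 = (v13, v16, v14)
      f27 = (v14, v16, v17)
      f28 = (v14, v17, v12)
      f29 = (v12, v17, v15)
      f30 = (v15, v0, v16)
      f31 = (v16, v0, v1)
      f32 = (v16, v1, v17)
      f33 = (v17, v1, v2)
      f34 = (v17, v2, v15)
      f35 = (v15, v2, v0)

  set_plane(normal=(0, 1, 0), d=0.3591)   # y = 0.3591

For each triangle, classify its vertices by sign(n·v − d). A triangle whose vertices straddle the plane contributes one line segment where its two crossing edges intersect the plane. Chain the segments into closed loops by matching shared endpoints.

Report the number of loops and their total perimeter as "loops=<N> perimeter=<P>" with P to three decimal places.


Straddling triangles (12 of 36):
  (v0,v3,v1) [-+-] → (2.63267, 0.3591, 0)–(1.73598, 0.3591, 0.517692)  len=1.0354
  (v1,v3,v4) [-++] → (1.73598, 0.3591, 0.517692)–(1.58268, 0.3591, 0.6062)  len=0.1770
  (v1,v4,v2) [-+-] → (1.58268, 0.3591, 0.6062)–(1.58268, 0.3591, -0.325351)  len=0.9316
  (v2,v4,v5) [-++] → (1.58268, 0.3591, -0.325351)–(1.58268, 0.3591, -0.6062)  len=0.2808
  (v2,v5,v0) [-+-] → (1.58268, 0.3591, -0.6062)–(2.38945, 0.3591, -0.140425)  len=0.9316
  (v0,v5,v3) [-++] → (2.38945, 0.3591, -0.140425)–(2.63267, 0.3591, 0)  len=0.2809
  (v6,v9,v7) [+-+] → (-2.63267, 0.3591, 0)–(-2.38945, 0.3591, 0.140425)  len=0.2809
  (v7,v9,v10) [+--] → (-2.38945, 0.3591, 0.140425)–(-1.58268, 0.3591, 0.6062)  len=0.9316
  (v7,v10,v8) [+-+] → (-1.58268, 0.3591, 0.6062)–(-1.58268, 0.3591, 0.325351)  len=0.2808
  (v8,v10,v11) [+--] → (-1.58268, 0.3591, 0.325351)–(-1.58268, 0.3591, -0.6062)  len=0.9316
  (v8,v11,v6) [+-+] → (-1.58268, 0.3591, -0.6062)–(-1.73598, 0.3591, -0.517692)  len=0.1770
  (v6,v11,v9) [+--] → (-1.73598, 0.3591, -0.517692)–(-2.63267, 0.3591, 0)  len=1.0354

Chained into 2 loop(s):
  loop 1: 6 segments, perimeter = 3.6372
  loop 2: 6 segments, perimeter = 3.6372
Total perimeter = 7.274

loops=2 perimeter=7.274


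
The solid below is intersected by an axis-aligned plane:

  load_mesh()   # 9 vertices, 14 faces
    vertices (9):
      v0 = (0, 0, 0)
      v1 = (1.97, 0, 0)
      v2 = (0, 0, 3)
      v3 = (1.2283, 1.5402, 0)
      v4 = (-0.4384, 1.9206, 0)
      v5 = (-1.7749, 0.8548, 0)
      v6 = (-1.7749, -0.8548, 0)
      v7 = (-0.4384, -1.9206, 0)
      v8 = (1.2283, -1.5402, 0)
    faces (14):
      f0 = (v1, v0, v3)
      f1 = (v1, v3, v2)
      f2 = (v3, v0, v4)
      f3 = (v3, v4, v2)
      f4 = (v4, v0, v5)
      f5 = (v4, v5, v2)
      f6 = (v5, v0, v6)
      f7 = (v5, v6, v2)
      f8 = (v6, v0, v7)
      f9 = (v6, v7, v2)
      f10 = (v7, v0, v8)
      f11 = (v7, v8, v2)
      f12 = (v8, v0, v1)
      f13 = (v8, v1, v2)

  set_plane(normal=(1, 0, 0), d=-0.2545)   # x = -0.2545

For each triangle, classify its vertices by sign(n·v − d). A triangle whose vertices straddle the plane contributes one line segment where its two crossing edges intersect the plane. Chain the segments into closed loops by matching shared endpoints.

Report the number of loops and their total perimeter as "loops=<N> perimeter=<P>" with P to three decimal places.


Straddling triangles (10 of 14):
  (v3,v0,v4) [++-] → (-0.2545, 1.11495, 0)–(-0.2545, 1.87863, 0)  len=0.7637
  (v3,v4,v2) [+-+] → (-0.2545, 1.87863, 0)–(-0.2545, 1.11495, 1.25844)  len=1.4720
  (v4,v0,v5) [-+-] → (-0.2545, 1.11495, 0)–(-0.2545, 0.122568, 0)  len=0.9924
  (v4,v5,v2) [--+] → (-0.2545, 0.122568, 2.56983)–(-0.2545, 1.11495, 1.25844)  len=1.6446
  (v5,v0,v6) [-+-] → (-0.2545, 0.122568, 0)–(-0.2545, -0.122568, 0)  len=0.2451
  (v5,v6,v2) [--+] → (-0.2545, -0.122568, 2.56983)–(-0.2545, 0.122568, 2.56983)  len=0.2451
  (v6,v0,v7) [-+-] → (-0.2545, -0.122568, 0)–(-0.2545, -1.11495, 0)  len=0.9924
  (v6,v7,v2) [--+] → (-0.2545, -1.11495, 1.25844)–(-0.2545, -0.122568, 2.56983)  len=1.6446
  (v7,v0,v8) [-++] → (-0.2545, -1.11495, 0)–(-0.2545, -1.87863, 0)  len=0.7637
  (v7,v8,v2) [-++] → (-0.2545, -1.87863, 0)–(-0.2545, -1.11495, 1.25844)  len=1.4720

Chained into 1 loop(s):
  loop 1: 10 segments, perimeter = 10.2356
Total perimeter = 10.236

loops=1 perimeter=10.236


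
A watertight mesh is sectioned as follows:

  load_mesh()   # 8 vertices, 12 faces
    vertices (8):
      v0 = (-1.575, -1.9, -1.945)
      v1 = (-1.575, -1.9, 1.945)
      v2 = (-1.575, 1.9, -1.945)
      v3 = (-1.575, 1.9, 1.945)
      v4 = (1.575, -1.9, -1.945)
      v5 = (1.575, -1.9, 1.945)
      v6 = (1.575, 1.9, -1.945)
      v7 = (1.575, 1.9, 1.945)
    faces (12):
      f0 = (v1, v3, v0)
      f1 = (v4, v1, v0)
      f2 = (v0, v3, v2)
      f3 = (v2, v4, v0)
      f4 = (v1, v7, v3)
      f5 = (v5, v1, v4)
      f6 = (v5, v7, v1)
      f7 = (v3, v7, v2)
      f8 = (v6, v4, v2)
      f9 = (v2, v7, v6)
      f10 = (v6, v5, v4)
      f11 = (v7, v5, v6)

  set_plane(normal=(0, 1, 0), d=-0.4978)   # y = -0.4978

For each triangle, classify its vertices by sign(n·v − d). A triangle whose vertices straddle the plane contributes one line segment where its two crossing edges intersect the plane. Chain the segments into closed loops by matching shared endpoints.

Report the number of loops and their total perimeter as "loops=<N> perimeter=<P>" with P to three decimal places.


Straddling triangles (8 of 12):
  (v1,v3,v0) [-+-] → (-1.575, -0.4978, 1.945)–(-1.575, -0.4978, -0.50959)  len=2.4546
  (v0,v3,v2) [-++] → (-1.575, -0.4978, -0.50959)–(-1.575, -0.4978, -1.945)  len=1.4354
  (v2,v4,v0) [+--] → (0.41265, -0.4978, -1.945)–(-1.575, -0.4978, -1.945)  len=1.9877
  (v1,v7,v3) [-++] → (-0.41265, -0.4978, 1.945)–(-1.575, -0.4978, 1.945)  len=1.1623
  (v5,v7,v1) [-+-] → (1.575, -0.4978, 1.945)–(-0.41265, -0.4978, 1.945)  len=1.9877
  (v6,v4,v2) [+-+] → (1.575, -0.4978, -1.945)–(0.41265, -0.4978, -1.945)  len=1.1623
  (v6,v5,v4) [+--] → (1.575, -0.4978, 0.50959)–(1.575, -0.4978, -1.945)  len=2.4546
  (v7,v5,v6) [+-+] → (1.575, -0.4978, 1.945)–(1.575, -0.4978, 0.50959)  len=1.4354

Chained into 1 loop(s):
  loop 1: 8 segments, perimeter = 14.0800
Total perimeter = 14.080

loops=1 perimeter=14.080


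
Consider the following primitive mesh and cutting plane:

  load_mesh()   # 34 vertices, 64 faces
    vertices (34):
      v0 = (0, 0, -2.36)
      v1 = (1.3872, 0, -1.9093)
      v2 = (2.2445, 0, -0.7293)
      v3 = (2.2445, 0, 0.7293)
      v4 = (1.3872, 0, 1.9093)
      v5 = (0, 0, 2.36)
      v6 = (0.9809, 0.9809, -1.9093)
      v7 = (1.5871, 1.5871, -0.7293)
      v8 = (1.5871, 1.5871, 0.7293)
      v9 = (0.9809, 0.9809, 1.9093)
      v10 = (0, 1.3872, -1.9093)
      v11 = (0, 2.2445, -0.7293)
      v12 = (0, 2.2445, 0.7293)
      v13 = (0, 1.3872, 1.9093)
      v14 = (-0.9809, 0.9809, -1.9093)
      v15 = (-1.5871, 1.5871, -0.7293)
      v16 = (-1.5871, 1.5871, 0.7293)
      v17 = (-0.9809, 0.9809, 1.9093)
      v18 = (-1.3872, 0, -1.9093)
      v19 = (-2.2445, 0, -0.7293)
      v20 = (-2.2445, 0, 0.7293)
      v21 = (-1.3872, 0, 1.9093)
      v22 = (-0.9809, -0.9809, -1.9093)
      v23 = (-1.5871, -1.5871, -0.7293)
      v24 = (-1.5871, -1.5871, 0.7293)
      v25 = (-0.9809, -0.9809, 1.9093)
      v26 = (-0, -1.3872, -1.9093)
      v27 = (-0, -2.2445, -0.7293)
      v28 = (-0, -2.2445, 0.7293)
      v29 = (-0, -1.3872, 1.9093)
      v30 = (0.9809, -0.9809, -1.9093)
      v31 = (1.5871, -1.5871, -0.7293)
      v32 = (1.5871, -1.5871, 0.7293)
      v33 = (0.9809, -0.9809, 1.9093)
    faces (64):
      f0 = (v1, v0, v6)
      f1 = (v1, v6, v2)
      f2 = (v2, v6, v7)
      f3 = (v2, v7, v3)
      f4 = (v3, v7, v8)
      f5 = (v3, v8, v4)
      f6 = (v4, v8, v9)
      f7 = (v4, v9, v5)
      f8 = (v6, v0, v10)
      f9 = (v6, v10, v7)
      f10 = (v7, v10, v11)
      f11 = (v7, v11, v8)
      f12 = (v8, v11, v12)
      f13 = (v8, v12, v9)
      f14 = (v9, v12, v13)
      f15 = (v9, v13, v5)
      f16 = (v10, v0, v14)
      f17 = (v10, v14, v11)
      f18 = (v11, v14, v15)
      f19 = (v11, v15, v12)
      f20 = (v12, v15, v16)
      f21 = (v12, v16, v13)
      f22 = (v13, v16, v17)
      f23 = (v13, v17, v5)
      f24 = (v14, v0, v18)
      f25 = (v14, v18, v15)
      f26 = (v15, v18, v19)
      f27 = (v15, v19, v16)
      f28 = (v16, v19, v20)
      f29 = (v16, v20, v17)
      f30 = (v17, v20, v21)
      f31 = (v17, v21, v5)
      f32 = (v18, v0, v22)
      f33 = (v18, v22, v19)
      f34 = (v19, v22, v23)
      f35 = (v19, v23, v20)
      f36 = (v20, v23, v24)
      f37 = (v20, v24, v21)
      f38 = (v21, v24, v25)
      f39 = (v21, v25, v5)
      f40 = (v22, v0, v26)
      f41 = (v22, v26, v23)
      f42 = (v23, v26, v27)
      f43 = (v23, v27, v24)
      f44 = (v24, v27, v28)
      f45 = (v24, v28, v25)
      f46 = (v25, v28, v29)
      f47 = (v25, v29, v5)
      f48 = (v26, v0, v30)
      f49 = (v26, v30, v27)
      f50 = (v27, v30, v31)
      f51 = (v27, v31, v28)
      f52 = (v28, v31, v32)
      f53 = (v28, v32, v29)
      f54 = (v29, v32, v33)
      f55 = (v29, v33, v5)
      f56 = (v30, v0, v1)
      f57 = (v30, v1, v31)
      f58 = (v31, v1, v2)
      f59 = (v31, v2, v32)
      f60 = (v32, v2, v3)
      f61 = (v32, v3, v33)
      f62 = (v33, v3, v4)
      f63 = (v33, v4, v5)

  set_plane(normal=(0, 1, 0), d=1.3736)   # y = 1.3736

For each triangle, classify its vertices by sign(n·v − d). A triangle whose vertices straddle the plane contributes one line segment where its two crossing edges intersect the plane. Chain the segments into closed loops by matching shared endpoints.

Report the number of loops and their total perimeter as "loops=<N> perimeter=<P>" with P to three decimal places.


Straddling triangles (20 of 64):
  (v2,v6,v7) [--+] → (1.3736, 1.3736, -1.14489)–(1.67553, 1.3736, -0.7293)  len=0.5137
  (v2,v7,v3) [-+-] → (1.67553, 1.3736, -0.7293)–(1.67553, 1.3736, -0.533086)  len=0.1962
  (v3,v7,v8) [-++] → (1.67553, 1.3736, -0.533086)–(1.67553, 1.3736, 0.7293)  len=1.2624
  (v3,v8,v4) [-+-] → (1.67553, 1.3736, 0.7293)–(1.56021, 1.3736, 0.888036)  len=0.1962
  (v4,v8,v9) [-+-] → (1.56021, 1.3736, 0.888036)–(1.3736, 1.3736, 1.14489)  len=0.3175
  (v6,v0,v10) [--+] → (0, 1.3736, -1.91372)–(0.0328335, 1.3736, -1.9093)  len=0.0331
  (v6,v10,v7) [-++] → (0.0328335, 1.3736, -1.9093)–(1.3736, 1.3736, -1.14489)  len=1.5434
  (v8,v12,v9) [++-] → (0.676057, 1.3736, 1.54258)–(1.3736, 1.3736, 1.14489)  len=0.8029
  (v9,v12,v13) [-++] → (0.676057, 1.3736, 1.54258)–(0.0328335, 1.3736, 1.9093)  len=0.7404
  (v9,v13,v5) [-+-] → (0.0328335, 1.3736, 1.9093)–(0, 1.3736, 1.91372)  len=0.0331
  (v10,v0,v14) [+--] → (0, 1.3736, -1.91372)–(-0.0328335, 1.3736, -1.9093)  len=0.0331
  (v10,v14,v11) [+-+] → (-0.0328335, 1.3736, -1.9093)–(-0.676057, 1.3736, -1.54258)  len=0.7404
  (v11,v14,v15) [+-+] → (-0.676057, 1.3736, -1.54258)–(-1.3736, 1.3736, -1.14489)  len=0.8029
  (v13,v16,v17) [++-] → (-1.3736, 1.3736, 1.14489)–(-0.0328335, 1.3736, 1.9093)  len=1.5434
  (v13,v17,v5) [+--] → (-0.0328335, 1.3736, 1.9093)–(0, 1.3736, 1.91372)  len=0.0331
  (v14,v18,v15) [--+] → (-1.56021, 1.3736, -0.888036)–(-1.3736, 1.3736, -1.14489)  len=0.3175
  (v15,v18,v19) [+--] → (-1.56021, 1.3736, -0.888036)–(-1.67553, 1.3736, -0.7293)  len=0.1962
  (v15,v19,v16) [+-+] → (-1.67553, 1.3736, -0.7293)–(-1.67553, 1.3736, 0.533086)  len=1.2624
  (v16,v19,v20) [+--] → (-1.67553, 1.3736, 0.533086)–(-1.67553, 1.3736, 0.7293)  len=0.1962
  (v16,v20,v17) [+--] → (-1.67553, 1.3736, 0.7293)–(-1.3736, 1.3736, 1.14489)  len=0.5137

Chained into 1 loop(s):
  loop 1: 20 segments, perimeter = 11.2779
Total perimeter = 11.278

loops=1 perimeter=11.278
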